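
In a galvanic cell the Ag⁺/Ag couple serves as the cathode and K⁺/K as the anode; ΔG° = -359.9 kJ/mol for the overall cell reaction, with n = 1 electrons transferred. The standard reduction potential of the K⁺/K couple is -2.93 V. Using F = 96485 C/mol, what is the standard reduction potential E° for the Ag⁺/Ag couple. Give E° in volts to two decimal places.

E°cell = −ΔG°/(nF) = −(-359.9×10³)/((1)(96485)) = +3.730 V.
Since Ag⁺/Ag is the cathode and K⁺/K the anode, E°cell = E°(Ag⁺/Ag) − E°(K⁺/K).
So E°(Ag⁺/Ag) = E°cell + E°(K⁺/K) = +3.730 + (-2.93) = +0.80 V.

+0.80 V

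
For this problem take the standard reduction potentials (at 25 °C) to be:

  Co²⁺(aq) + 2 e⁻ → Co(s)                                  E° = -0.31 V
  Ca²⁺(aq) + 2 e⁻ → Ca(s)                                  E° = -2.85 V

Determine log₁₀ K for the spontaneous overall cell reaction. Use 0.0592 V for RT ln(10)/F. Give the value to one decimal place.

Cathode: Co²⁺/Co; anode: Ca²⁺/Ca. E°cell = +2.54 V, n = 2.
log K = nE°cell / 0.0592 = (2)(+2.54) / 0.0592 = 85.8.

85.8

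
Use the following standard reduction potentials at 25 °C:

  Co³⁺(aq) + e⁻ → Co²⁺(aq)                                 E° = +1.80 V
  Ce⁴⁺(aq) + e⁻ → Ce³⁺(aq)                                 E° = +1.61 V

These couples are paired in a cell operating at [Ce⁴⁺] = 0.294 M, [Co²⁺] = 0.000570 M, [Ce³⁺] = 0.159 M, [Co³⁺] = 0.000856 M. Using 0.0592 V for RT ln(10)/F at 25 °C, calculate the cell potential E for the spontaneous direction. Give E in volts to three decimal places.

Co³⁺/Co²⁺ is the cathode (higher E°), Ce⁴⁺/Ce³⁺ the anode: E°cell = +1.80 − (+1.61) = +0.19 V, n = 1.
Overall: Co³⁺(aq) + Ce³⁺(aq) → Co²⁺(aq) + Ce⁴⁺(aq)
Q = [Co²⁺]·[Ce⁴⁺] / ([Co³⁺]·[Ce³⁺]); log Q = 0.090.
E = E° − (0.0592/n) log Q = +0.19 − (0.0592/1)(0.090) = +0.185 V.

+0.185 V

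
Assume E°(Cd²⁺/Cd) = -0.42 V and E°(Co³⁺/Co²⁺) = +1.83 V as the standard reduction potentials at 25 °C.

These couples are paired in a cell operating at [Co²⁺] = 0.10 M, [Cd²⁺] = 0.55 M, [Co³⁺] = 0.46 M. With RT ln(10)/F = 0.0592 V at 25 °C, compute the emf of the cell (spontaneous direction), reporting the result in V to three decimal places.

+2.297 V

Co³⁺/Co²⁺ is the cathode (higher E°), Cd²⁺/Cd the anode: E°cell = +1.83 − (-0.42) = +2.25 V, n = 2.
Overall: 2 Co³⁺(aq) + Cd(s) → 2 Co²⁺(aq) + Cd²⁺(aq)
Q = [Co²⁺]^2·[Cd²⁺] / ([Co³⁺]^2); log Q = -1.585.
E = E° − (0.0592/n) log Q = +2.25 − (0.0592/2)(-1.585) = +2.297 V.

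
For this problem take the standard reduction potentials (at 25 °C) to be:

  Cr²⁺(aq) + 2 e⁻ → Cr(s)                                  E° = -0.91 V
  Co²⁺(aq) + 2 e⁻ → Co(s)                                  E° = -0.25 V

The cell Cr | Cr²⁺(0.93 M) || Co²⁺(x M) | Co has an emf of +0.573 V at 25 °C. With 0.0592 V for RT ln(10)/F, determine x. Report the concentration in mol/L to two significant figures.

Co²⁺/Co is the cathode, Cr²⁺/Cr the anode: E°cell = +0.66 V, n = 2.
Overall reaction: Co²⁺(aq) + Cr(s) → Co(s) + Cr²⁺(aq); Q = [Cr²⁺]^1/[Co²⁺]^1.
From E = E° − (0.0592/n) log Q: log Q = (E° − E)·n/0.0592 = (+0.66 − (+0.573))·2/0.0592 = 2.9392.
So 1·log[Co²⁺] = 1·log(0.93) − log Q = -0.0315 − (2.9392) = -2.9707; [Co²⁺] = 10^(-2.9707) ≈ 0.0011 M.

0.0011 M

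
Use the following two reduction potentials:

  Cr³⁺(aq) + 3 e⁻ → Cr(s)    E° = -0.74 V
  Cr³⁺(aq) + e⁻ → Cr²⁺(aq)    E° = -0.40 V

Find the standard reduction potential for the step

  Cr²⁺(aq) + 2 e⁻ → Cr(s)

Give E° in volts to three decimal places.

Sequential free energies add, so n₃E°₃ = n₁E°₁ + n₂E°₂.
With n₃ = 3, and the known step contributing 1×(-0.40) V, the unknown satisfies 2·E° = 3×(-0.74) − 1×(-0.40) = -1.820.
E° = -1.820 / 2 = -0.910 V.

-0.910 V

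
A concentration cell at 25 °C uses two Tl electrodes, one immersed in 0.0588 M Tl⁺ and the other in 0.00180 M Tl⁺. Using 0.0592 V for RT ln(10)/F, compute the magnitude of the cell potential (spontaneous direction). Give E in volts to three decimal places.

For a concentration cell E°cell = 0. The 0.0588 M side is the cathode (reduction is favoured where [Tl⁺] is higher).
With n = 1, E = −(0.0592/1) log([Tl⁺]ₐₙ/[Tl⁺]꜀ₐₜ) = −(0.0592/1) log(0.0018/0.0588) = −(0.0592/1)(-1.514) = +0.090 V.

+0.090 V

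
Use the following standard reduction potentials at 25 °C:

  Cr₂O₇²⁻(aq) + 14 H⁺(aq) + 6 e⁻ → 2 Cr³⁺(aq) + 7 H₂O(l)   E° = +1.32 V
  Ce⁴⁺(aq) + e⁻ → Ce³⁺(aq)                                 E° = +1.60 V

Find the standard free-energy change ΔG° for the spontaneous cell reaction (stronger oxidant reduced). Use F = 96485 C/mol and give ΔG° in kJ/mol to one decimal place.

-162.1 kJ/mol

Ce⁴⁺/Ce³⁺ (E° = +1.60 V) is the cathode; Cr₂O₇²⁻/Cr³⁺ (E° = +1.32 V) is the anode, so E°cell = +0.28 V.
Balancing electrons gives n = 6 (lcm of 1 and 6).
ΔG° = −nFE° = −(6)(96485)(+0.28) = -162,095 J = -162.1 kJ/mol.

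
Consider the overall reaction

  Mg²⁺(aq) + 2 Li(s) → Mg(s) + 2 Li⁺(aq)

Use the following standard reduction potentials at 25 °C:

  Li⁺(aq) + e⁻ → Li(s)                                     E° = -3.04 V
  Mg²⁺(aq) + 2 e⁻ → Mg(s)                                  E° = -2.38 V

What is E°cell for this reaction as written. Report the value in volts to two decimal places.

+0.66 V

The Mg²⁺/Mg couple has the higher reduction potential, so it is the cathode; Li⁺/Li is oxidised at the anode.
E°cell = E°(cathode) − E°(anode) = (-2.38) − (-3.04) = +0.66 V.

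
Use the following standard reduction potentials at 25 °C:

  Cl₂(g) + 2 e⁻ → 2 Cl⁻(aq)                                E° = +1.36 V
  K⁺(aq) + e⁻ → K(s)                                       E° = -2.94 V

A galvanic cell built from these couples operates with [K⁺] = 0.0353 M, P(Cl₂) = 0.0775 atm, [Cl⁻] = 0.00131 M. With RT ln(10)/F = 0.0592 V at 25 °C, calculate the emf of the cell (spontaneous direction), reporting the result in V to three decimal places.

+4.524 V

Cl₂/Cl⁻ is the cathode (higher E°), K⁺/K the anode: E°cell = +1.36 − (-2.94) = +4.30 V, n = 2.
Overall: Cl₂(g) + 2 K(s) → 2 Cl⁻(aq) + 2 K⁺(aq)
Q = [Cl⁻]^2·[K⁺]^2 / (P(Cl₂)); log Q = -7.559.
E = E° − (0.0592/n) log Q = +4.30 − (0.0592/2)(-7.559) = +4.524 V.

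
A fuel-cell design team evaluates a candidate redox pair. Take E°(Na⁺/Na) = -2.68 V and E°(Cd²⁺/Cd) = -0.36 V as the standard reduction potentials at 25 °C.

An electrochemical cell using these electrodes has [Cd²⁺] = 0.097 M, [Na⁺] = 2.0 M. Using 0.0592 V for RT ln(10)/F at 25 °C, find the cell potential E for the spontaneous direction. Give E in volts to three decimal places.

Cd²⁺/Cd is the cathode (higher E°), Na⁺/Na the anode: E°cell = -0.36 − (-2.68) = +2.32 V, n = 2.
Overall: Cd²⁺(aq) + 2 Na(s) → Cd(s) + 2 Na⁺(aq)
Q = [Na⁺]^2 / ([Cd²⁺]); log Q = 1.615.
E = E° − (0.0592/n) log Q = +2.32 − (0.0592/2)(1.615) = +2.272 V.

+2.272 V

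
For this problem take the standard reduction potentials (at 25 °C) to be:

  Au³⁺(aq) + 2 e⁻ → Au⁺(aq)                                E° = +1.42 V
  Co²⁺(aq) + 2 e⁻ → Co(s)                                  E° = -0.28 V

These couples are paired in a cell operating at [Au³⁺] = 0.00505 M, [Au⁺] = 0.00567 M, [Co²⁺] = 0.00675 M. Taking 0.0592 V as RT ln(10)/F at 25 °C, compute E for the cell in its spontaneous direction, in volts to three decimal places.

Au³⁺/Au⁺ is the cathode (higher E°), Co²⁺/Co the anode: E°cell = +1.42 − (-0.28) = +1.70 V, n = 2.
Overall: Au³⁺(aq) + Co(s) → Au⁺(aq) + Co²⁺(aq)
Q = [Au⁺]·[Co²⁺] / ([Au³⁺]); log Q = -2.120.
E = E° − (0.0592/n) log Q = +1.70 − (0.0592/2)(-2.120) = +1.763 V.

+1.763 V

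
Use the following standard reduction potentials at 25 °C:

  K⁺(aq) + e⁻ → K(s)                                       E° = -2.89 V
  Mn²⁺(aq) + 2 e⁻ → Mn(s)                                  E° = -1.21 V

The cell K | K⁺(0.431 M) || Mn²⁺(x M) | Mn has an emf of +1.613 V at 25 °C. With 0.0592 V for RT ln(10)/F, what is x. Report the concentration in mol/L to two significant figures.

0.0010 M

Mn²⁺/Mn is the cathode, K⁺/K the anode: E°cell = +1.68 V, n = 2.
Overall reaction: Mn²⁺(aq) + 2 K(s) → Mn(s) + 2 K⁺(aq); Q = [K⁺]^2/[Mn²⁺]^1.
From E = E° − (0.0592/n) log Q: log Q = (E° − E)·n/0.0592 = (+1.68 − (+1.613))·2/0.0592 = 2.2635.
So 1·log[Mn²⁺] = 2·log(0.431) − log Q = -0.7310 − (2.2635) = -2.9945; [Mn²⁺] = 10^(-2.9945) ≈ 0.0010 M.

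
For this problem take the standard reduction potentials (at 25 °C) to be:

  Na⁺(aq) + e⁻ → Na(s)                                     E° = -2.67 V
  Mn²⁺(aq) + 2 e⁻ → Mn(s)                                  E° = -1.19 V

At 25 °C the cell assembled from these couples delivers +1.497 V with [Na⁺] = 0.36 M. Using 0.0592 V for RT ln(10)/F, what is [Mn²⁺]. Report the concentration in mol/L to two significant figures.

Mn²⁺/Mn is the cathode, Na⁺/Na the anode: E°cell = +1.48 V, n = 2.
Overall reaction: Mn²⁺(aq) + 2 Na(s) → Mn(s) + 2 Na⁺(aq); Q = [Na⁺]^2/[Mn²⁺]^1.
From E = E° − (0.0592/n) log Q: log Q = (E° − E)·n/0.0592 = (+1.48 − (+1.497))·2/0.0592 = -0.5743.
So 1·log[Mn²⁺] = 2·log(0.36) − log Q = -0.8874 − (-0.5743) = -0.3131; [Mn²⁺] = 10^(-0.3131) ≈ 0.49 M.

0.49 M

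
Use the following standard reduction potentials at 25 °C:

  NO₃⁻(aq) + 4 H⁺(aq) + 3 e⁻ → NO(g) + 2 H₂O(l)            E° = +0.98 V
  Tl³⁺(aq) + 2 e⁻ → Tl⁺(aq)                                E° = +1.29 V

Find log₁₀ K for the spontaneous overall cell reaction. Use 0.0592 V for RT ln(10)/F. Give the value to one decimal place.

31.4

Cathode: Tl³⁺/Tl⁺; anode: NO₃⁻/NO. E°cell = +0.31 V, n = 6.
log K = nE°cell / 0.0592 = (6)(+0.31) / 0.0592 = 31.4.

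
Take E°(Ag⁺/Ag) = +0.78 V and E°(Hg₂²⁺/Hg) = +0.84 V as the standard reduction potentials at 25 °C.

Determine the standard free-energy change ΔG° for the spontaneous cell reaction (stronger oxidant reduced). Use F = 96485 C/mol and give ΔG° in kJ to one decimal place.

-11.6 kJ

Hg₂²⁺/Hg (E° = +0.84 V) is the cathode; Ag⁺/Ag (E° = +0.78 V) is the anode, so E°cell = +0.06 V.
Balancing electrons gives n = 2 (lcm of 2 and 1).
ΔG° = −nFE° = −(2)(96485)(+0.06) = -11,578 J = -11.6 kJ.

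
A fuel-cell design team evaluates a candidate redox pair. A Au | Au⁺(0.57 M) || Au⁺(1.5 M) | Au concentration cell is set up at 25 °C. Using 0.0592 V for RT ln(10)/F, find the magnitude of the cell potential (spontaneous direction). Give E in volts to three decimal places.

For a concentration cell E°cell = 0. The 1.5 M side is the cathode (reduction is favoured where [Au⁺] is higher).
With n = 1, E = −(0.0592/1) log([Au⁺]ₐₙ/[Au⁺]꜀ₐₜ) = −(0.0592/1) log(0.57/1.5) = −(0.0592/1)(-0.420) = +0.025 V.

+0.025 V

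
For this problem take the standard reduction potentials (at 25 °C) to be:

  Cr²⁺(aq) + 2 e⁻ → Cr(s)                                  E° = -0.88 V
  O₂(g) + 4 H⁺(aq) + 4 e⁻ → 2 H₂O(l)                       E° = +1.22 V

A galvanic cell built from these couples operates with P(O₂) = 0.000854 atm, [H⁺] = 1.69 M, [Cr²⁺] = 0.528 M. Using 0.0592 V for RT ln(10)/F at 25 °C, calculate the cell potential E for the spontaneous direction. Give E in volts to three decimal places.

+2.076 V

O₂/H₂O is the cathode (higher E°), Cr²⁺/Cr the anode: E°cell = +1.22 − (-0.88) = +2.10 V, n = 4.
Overall: O₂(g) + 4 H⁺(aq) + 2 Cr(s) → 2 H₂O(l) + 2 Cr²⁺(aq)
Q = [Cr²⁺]^2 / (P(O₂)·[H⁺]^4); log Q = 1.602.
E = E° − (0.0592/n) log Q = +2.10 − (0.0592/4)(1.602) = +2.076 V.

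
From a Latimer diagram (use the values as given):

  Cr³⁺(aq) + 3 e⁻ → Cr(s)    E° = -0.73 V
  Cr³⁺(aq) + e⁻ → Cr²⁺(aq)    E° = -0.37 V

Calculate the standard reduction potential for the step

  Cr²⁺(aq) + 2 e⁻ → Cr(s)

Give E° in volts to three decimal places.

Sequential free energies add, so n₃E°₃ = n₁E°₁ + n₂E°₂.
With n₃ = 3, and the known step contributing 1×(-0.37) V, the unknown satisfies 2·E° = 3×(-0.73) − 1×(-0.37) = -1.820.
E° = -1.820 / 2 = -0.910 V.

-0.910 V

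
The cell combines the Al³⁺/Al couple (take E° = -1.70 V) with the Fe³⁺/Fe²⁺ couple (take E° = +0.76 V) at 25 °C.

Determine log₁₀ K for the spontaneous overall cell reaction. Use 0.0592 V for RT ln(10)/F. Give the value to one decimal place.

Cathode: Fe³⁺/Fe²⁺; anode: Al³⁺/Al. E°cell = +2.46 V, n = 3.
log K = nE°cell / 0.0592 = (3)(+2.46) / 0.0592 = 124.7.

124.7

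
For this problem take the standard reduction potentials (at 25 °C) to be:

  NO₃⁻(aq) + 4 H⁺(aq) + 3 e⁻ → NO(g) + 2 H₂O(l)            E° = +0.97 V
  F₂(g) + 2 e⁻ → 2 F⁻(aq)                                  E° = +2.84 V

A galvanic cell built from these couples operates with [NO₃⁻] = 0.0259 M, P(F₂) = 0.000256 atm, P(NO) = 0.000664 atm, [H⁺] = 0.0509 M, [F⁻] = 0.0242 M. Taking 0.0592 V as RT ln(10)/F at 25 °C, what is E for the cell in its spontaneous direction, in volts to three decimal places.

F₂/F⁻ is the cathode (higher E°), NO₃⁻/NO the anode: E°cell = +2.84 − (+0.97) = +1.87 V, n = 6.
Overall: 3 F₂(g) + 2 NO(g) + 4 H₂O(l) → 6 F⁻(aq) + 2 NO₃⁻(aq) + 8 H⁺(aq)
Q = [F⁻]^6·[NO₃⁻]^2·[H⁺]^8 / (P(F₂)^3·P(NO)^2); log Q = -6.086.
E = E° − (0.0592/n) log Q = +1.87 − (0.0592/6)(-6.086) = +1.930 V.

+1.930 V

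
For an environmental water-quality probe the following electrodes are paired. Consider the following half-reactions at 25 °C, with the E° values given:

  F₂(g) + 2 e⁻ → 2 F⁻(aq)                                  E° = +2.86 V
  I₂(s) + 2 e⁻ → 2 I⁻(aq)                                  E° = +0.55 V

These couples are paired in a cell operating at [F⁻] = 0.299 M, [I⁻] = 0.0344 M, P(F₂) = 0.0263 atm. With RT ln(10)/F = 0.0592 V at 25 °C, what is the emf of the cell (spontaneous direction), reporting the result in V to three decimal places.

F₂/F⁻ is the cathode (higher E°), I₂/I⁻ the anode: E°cell = +2.86 − (+0.55) = +2.31 V, n = 2.
Overall: F₂(g) + 2 I⁻(aq) → 2 F⁻(aq) + I₂(s)
Q = [F⁻]^2 / (P(F₂)·[I⁻]^2); log Q = 3.458.
E = E° − (0.0592/n) log Q = +2.31 − (0.0592/2)(3.458) = +2.208 V.

+2.208 V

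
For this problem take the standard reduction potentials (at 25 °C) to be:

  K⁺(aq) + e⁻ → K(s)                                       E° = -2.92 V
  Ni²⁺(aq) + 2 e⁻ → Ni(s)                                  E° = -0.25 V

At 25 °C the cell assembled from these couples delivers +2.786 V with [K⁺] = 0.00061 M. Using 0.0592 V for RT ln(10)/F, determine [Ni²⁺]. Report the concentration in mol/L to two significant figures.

0.0031 M

Ni²⁺/Ni is the cathode, K⁺/K the anode: E°cell = +2.67 V, n = 2.
Overall reaction: Ni²⁺(aq) + 2 K(s) → Ni(s) + 2 K⁺(aq); Q = [K⁺]^2/[Ni²⁺]^1.
From E = E° − (0.0592/n) log Q: log Q = (E° − E)·n/0.0592 = (+2.67 − (+2.786))·2/0.0592 = -3.9189.
So 1·log[Ni²⁺] = 2·log(0.00061) − log Q = -6.4293 − (-3.9189) = -2.5104; [Ni²⁺] = 10^(-2.5104) ≈ 0.0031 M.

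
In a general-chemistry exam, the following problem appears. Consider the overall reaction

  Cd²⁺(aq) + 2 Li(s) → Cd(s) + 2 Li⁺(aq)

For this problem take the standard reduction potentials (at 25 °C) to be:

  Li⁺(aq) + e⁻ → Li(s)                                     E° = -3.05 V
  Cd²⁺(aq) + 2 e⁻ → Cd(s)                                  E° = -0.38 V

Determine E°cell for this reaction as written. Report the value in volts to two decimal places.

+2.67 V

The Cd²⁺/Cd couple has the higher reduction potential, so it is the cathode; Li⁺/Li is oxidised at the anode.
E°cell = E°(cathode) − E°(anode) = (-0.38) − (-3.05) = +2.67 V.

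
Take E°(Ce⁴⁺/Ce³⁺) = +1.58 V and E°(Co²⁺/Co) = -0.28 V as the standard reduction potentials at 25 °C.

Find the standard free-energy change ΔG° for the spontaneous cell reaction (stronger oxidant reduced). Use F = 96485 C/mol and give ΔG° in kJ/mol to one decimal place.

Ce⁴⁺/Ce³⁺ (E° = +1.58 V) is the cathode; Co²⁺/Co (E° = -0.28 V) is the anode, so E°cell = +1.86 V.
Balancing electrons gives n = 2 (lcm of 1 and 2).
ΔG° = −nFE° = −(2)(96485)(+1.86) = -358,924 J = -358.9 kJ/mol.

-358.9 kJ/mol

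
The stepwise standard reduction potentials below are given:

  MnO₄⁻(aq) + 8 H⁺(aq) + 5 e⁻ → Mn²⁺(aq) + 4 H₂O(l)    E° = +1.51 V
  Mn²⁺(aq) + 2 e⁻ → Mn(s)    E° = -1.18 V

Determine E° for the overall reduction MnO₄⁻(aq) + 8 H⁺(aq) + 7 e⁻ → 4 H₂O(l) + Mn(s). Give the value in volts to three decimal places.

+0.741 V

Adding the free-energy changes (−nFE°) of the two steps gives −n₃FE°₃ = −n₁FE°₁ − n₂FE°₂.
E°₃ = (5×+1.51 + 2×-1.18) / 7 = (+5.190) / 7 = +0.741 V.
E° values themselves are not directly additive — weighting by electron count is essential.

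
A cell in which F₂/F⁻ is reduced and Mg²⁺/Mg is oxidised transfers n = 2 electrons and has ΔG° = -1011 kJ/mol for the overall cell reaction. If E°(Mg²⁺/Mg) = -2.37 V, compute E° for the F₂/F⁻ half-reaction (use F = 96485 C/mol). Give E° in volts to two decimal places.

+2.87 V

E°cell = −ΔG°/(nF) = −(-1011×10³)/((2)(96485)) = +5.239 V.
Since F₂/F⁻ is the cathode and Mg²⁺/Mg the anode, E°cell = E°(F₂/F⁻) − E°(Mg²⁺/Mg).
So E°(F₂/F⁻) = E°cell + E°(Mg²⁺/Mg) = +5.239 + (-2.37) = +2.87 V.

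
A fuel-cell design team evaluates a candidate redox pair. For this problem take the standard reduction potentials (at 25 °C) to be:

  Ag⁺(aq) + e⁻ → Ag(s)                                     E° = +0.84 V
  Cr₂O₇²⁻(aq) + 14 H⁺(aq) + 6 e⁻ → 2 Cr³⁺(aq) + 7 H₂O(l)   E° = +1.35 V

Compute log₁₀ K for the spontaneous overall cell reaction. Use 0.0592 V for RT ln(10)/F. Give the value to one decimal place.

Cathode: Cr₂O₇²⁻/Cr³⁺; anode: Ag⁺/Ag. E°cell = +0.51 V, n = 6.
log K = nE°cell / 0.0592 = (6)(+0.51) / 0.0592 = 51.7.

51.7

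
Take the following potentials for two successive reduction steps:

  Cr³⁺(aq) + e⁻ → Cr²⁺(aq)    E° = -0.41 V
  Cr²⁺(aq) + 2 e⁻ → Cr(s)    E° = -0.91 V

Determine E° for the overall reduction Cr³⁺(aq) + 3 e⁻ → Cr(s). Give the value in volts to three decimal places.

-0.743 V

Since ΔG° = −nFE° is additive over sequential reductions, n₃E°₃ = n₁E°₁ + n₂E°₂.
E°₃ = (1×-0.41 + 2×-0.91) / 3 = (-2.230) / 3 = -0.743 V.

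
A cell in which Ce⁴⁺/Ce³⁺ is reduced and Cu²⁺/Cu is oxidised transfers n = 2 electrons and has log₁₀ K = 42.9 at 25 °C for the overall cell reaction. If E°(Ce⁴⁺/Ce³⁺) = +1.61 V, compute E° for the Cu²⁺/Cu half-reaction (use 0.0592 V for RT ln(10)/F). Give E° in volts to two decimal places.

+0.34 V

E°cell = (0.0592/n)·log K = (0.0592/2)(42.9) = +1.270 V.
Since Ce⁴⁺/Ce³⁺ is the cathode and Cu²⁺/Cu the anode, E°cell = E°(Ce⁴⁺/Ce³⁺) − E°(Cu²⁺/Cu).
So E°(Cu²⁺/Cu) = E°(Ce⁴⁺/Ce³⁺) − E°cell = (+1.61) − (+1.270) = +0.34 V.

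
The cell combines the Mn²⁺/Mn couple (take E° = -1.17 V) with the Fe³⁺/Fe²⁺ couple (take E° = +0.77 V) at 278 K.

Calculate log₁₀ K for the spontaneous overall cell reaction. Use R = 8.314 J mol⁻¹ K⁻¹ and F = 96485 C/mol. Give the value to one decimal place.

70.3

Cathode: Fe³⁺/Fe²⁺; anode: Mn²⁺/Mn. E°cell = (+0.77) − (-1.17) = +1.94 V, with n = 2.
ΔG° = −nFE° = −RT ln K, so ln K = nFE°/(RT) = (2)(96485)(+1.94) / ((8.314)(278)) = 161.971.
log₁₀ K = 161.971 / ln 10 = 70.3.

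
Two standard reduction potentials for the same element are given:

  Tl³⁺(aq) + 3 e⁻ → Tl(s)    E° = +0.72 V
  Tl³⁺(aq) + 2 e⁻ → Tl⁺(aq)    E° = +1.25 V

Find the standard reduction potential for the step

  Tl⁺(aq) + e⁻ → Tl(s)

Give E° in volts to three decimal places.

Sequential free energies add, so n₃E°₃ = n₁E°₁ + n₂E°₂.
With n₃ = 3, and the known step contributing 2×(+1.25) V, the unknown satisfies 1·E° = 3×(+0.72) − 2×(+1.25) = -0.340.
E° = -0.340 / 1 = -0.340 V.

-0.340 V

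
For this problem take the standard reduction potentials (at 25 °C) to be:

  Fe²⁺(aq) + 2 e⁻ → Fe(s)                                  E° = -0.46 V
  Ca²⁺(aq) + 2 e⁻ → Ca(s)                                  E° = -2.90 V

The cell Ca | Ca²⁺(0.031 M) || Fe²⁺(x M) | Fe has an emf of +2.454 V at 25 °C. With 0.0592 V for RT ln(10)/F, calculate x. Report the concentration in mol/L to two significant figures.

0.092 M

Fe²⁺/Fe is the cathode, Ca²⁺/Ca the anode: E°cell = +2.44 V, n = 2.
Overall reaction: Fe²⁺(aq) + Ca(s) → Fe(s) + Ca²⁺(aq); Q = [Ca²⁺]^1/[Fe²⁺]^1.
From E = E° − (0.0592/n) log Q: log Q = (E° − E)·n/0.0592 = (+2.44 − (+2.454))·2/0.0592 = -0.4730.
So 1·log[Fe²⁺] = 1·log(0.031) − log Q = -1.5086 − (-0.4730) = -1.0356; [Fe²⁺] = 10^(-1.0356) ≈ 0.092 M.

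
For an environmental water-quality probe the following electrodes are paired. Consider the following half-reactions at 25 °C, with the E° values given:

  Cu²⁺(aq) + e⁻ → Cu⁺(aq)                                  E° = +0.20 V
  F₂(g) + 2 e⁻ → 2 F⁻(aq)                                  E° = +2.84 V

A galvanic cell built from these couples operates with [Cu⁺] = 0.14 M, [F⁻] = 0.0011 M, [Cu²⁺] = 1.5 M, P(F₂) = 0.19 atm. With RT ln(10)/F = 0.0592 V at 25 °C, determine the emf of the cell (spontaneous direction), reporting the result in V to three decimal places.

F₂/F⁻ is the cathode (higher E°), Cu²⁺/Cu⁺ the anode: E°cell = +2.84 − (+0.20) = +2.64 V, n = 2.
Overall: F₂(g) + 2 Cu⁺(aq) → 2 F⁻(aq) + 2 Cu²⁺(aq)
Q = [F⁻]^2·[Cu²⁺]^2 / (P(F₂)·[Cu⁺]^2); log Q = -3.136.
E = E° − (0.0592/n) log Q = +2.64 − (0.0592/2)(-3.136) = +2.733 V.

+2.733 V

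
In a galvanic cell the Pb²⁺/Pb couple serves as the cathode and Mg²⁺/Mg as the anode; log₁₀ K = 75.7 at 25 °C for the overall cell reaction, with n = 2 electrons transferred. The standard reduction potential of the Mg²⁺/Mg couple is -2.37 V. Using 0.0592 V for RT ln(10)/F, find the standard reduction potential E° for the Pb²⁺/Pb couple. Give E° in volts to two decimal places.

E°cell = (0.0592/n)·log K = (0.0592/2)(75.7) = +2.241 V.
Since Pb²⁺/Pb is the cathode and Mg²⁺/Mg the anode, E°cell = E°(Pb²⁺/Pb) − E°(Mg²⁺/Mg).
So E°(Pb²⁺/Pb) = E°cell + E°(Mg²⁺/Mg) = +2.241 + (-2.37) = -0.13 V.

-0.13 V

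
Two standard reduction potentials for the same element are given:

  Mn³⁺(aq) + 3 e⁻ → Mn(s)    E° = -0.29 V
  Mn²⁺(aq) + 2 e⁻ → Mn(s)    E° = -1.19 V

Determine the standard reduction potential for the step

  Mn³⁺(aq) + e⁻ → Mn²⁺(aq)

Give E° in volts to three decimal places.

Sequential free energies add, so n₃E°₃ = n₁E°₁ + n₂E°₂.
With n₃ = 3, and the known step contributing 2×(-1.19) V, the unknown satisfies 1·E° = 3×(-0.29) − 2×(-1.19) = +1.510.
E° = +1.510 / 1 = +1.510 V.

+1.510 V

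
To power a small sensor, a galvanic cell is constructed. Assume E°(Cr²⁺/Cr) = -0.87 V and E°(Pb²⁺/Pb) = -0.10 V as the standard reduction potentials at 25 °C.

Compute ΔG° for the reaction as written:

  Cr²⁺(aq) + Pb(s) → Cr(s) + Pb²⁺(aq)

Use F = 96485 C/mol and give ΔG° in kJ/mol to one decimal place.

As written, Cr²⁺/Cr is reduced (cathode) and Pb²⁺/Pb is oxidised (anode), so E°cell = (-0.87) − (-0.10) = -0.77 V.
Balancing electrons gives n = 2.
ΔG° = −nFE° = −(2)(96485)(-0.77) = 148,587 J = +148.6 kJ/mol.

+148.6 kJ/mol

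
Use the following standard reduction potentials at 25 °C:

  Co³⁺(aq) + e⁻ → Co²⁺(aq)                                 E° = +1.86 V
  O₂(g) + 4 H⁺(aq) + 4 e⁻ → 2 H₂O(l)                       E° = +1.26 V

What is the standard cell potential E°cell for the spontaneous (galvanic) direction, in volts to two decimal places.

The Co³⁺/Co²⁺ couple has the higher reduction potential, so it is the cathode; O₂/H₂O is oxidised at the anode.
E°cell = E°(cathode) − E°(anode) = (+1.86) − (+1.26) = +0.60 V.

+0.60 V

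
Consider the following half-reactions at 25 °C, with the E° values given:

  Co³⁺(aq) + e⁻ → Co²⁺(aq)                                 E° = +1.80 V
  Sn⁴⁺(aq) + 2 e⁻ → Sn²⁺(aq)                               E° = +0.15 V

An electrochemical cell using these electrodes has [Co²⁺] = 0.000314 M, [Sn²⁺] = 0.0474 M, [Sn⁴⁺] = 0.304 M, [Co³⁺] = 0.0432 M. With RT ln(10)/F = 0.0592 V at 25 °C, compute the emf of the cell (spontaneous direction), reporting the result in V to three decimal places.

Co³⁺/Co²⁺ is the cathode (higher E°), Sn⁴⁺/Sn²⁺ the anode: E°cell = +1.80 − (+0.15) = +1.65 V, n = 2.
Overall: 2 Co³⁺(aq) + Sn²⁺(aq) → 2 Co²⁺(aq) + Sn⁴⁺(aq)
Q = [Co²⁺]^2·[Sn⁴⁺] / ([Co³⁺]^2·[Sn²⁺]); log Q = -3.470.
E = E° − (0.0592/n) log Q = +1.65 − (0.0592/2)(-3.470) = +1.753 V.

+1.753 V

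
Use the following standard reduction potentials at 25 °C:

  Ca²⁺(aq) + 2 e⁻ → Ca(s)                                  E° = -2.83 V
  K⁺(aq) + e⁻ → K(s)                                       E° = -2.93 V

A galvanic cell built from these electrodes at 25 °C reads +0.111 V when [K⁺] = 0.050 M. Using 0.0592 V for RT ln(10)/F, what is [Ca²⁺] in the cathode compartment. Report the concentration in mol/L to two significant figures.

0.0059 M

Ca²⁺/Ca is the cathode, K⁺/K the anode: E°cell = +0.10 V, n = 2.
Overall reaction: Ca²⁺(aq) + 2 K(s) → Ca(s) + 2 K⁺(aq); Q = [K⁺]^2/[Ca²⁺]^1.
From E = E° − (0.0592/n) log Q: log Q = (E° − E)·n/0.0592 = (+0.10 − (+0.111))·2/0.0592 = -0.3716.
So 1·log[Ca²⁺] = 2·log(0.05) − log Q = -2.6021 − (-0.3716) = -2.2305; [Ca²⁺] = 10^(-2.2305) ≈ 0.0059 M.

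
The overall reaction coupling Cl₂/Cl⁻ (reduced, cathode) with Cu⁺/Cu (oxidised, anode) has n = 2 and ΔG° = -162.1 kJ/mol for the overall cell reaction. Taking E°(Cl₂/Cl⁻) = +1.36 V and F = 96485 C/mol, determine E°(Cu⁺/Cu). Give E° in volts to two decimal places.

E°cell = −ΔG°/(nF) = −(-162.1×10³)/((2)(96485)) = +0.840 V.
Since Cl₂/Cl⁻ is the cathode and Cu⁺/Cu the anode, E°cell = E°(Cl₂/Cl⁻) − E°(Cu⁺/Cu).
So E°(Cu⁺/Cu) = E°(Cl₂/Cl⁻) − E°cell = (+1.36) − (+0.840) = +0.52 V.

+0.52 V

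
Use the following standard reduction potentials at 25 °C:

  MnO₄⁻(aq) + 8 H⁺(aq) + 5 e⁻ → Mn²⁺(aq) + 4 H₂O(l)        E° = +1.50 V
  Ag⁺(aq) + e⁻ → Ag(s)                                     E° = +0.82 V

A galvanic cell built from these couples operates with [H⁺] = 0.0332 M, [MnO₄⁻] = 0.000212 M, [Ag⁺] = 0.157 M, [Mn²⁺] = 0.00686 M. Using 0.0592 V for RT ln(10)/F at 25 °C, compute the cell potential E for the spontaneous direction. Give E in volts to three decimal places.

MnO₄⁻/Mn²⁺ is the cathode (higher E°), Ag⁺/Ag the anode: E°cell = +1.50 − (+0.82) = +0.68 V, n = 5.
Overall: MnO₄⁻(aq) + 8 H⁺(aq) + 5 Ag(s) → Mn²⁺(aq) + 4 H₂O(l) + 5 Ag⁺(aq)
Q = [Mn²⁺]·[Ag⁺]^5 / ([MnO₄⁻]·[H⁺]^8); log Q = 9.320.
E = E° − (0.0592/n) log Q = +0.68 − (0.0592/5)(9.320) = +0.570 V.

+0.570 V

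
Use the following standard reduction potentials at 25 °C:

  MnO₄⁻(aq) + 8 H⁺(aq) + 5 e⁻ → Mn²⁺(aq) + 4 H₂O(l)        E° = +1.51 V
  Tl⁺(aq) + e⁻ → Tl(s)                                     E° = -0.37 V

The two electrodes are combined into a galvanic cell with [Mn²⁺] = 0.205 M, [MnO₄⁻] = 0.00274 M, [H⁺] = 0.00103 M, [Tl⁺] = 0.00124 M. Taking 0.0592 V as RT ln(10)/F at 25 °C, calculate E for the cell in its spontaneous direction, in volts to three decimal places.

+1.747 V

MnO₄⁻/Mn²⁺ is the cathode (higher E°), Tl⁺/Tl the anode: E°cell = +1.51 − (-0.37) = +1.88 V, n = 5.
Overall: MnO₄⁻(aq) + 8 H⁺(aq) + 5 Tl(s) → Mn²⁺(aq) + 4 H₂O(l) + 5 Tl⁺(aq)
Q = [Mn²⁺]·[Tl⁺]^5 / ([MnO₄⁻]·[H⁺]^8); log Q = 11.238.
E = E° − (0.0592/n) log Q = +1.88 − (0.0592/5)(11.238) = +1.747 V.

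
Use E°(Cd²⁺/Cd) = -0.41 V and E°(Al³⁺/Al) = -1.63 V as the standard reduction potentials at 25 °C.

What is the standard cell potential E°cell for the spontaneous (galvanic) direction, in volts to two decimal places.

The Cd²⁺/Cd couple has the higher reduction potential, so it is the cathode; Al³⁺/Al is oxidised at the anode.
E°cell = E°(cathode) − E°(anode) = (-0.41) − (-1.63) = +1.22 V.
Since E°cell > 0, the reaction is spontaneous under standard conditions.

+1.22 V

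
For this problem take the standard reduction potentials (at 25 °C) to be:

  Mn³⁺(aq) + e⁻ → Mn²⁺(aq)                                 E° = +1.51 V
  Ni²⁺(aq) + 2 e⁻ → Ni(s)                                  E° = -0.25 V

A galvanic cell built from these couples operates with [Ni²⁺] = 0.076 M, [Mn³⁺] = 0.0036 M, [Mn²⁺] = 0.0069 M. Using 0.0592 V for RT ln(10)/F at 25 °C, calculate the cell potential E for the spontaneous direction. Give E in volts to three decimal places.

+1.776 V

Mn³⁺/Mn²⁺ is the cathode (higher E°), Ni²⁺/Ni the anode: E°cell = +1.51 − (-0.25) = +1.76 V, n = 2.
Overall: 2 Mn³⁺(aq) + Ni(s) → 2 Mn²⁺(aq) + Ni²⁺(aq)
Q = [Mn²⁺]^2·[Ni²⁺] / ([Mn³⁺]^2); log Q = -0.554.
E = E° − (0.0592/n) log Q = +1.76 − (0.0592/2)(-0.554) = +1.776 V.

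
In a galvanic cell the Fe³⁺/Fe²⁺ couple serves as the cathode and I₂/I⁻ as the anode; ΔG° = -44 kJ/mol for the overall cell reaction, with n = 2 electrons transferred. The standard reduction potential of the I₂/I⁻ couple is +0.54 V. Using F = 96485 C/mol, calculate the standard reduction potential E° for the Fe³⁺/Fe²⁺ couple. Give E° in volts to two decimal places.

+0.77 V

E°cell = −ΔG°/(nF) = −(-44×10³)/((2)(96485)) = +0.228 V.
Since Fe³⁺/Fe²⁺ is the cathode and I₂/I⁻ the anode, E°cell = E°(Fe³⁺/Fe²⁺) − E°(I₂/I⁻).
So E°(Fe³⁺/Fe²⁺) = E°cell + E°(I₂/I⁻) = +0.228 + (+0.54) = +0.77 V.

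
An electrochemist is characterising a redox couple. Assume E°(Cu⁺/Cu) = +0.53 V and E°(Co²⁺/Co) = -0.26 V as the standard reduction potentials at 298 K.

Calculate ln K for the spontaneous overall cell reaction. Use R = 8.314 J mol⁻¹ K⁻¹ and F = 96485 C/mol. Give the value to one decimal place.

61.5

Cathode: Cu⁺/Cu; anode: Co²⁺/Co. E°cell = (+0.53) − (-0.26) = +0.79 V, with n = 2.
ΔG° = −nFE° = −RT ln K, so ln K = nFE°/(RT) = (2)(96485)(+0.79) / ((8.314)(298)) = 61.531.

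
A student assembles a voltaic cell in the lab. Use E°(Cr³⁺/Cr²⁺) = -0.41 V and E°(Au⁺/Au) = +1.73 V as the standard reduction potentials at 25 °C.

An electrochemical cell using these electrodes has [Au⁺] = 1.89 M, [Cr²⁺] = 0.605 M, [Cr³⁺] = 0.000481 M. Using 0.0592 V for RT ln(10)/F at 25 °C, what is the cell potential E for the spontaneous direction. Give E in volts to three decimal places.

Au⁺/Au is the cathode (higher E°), Cr³⁺/Cr²⁺ the anode: E°cell = +1.73 − (-0.41) = +2.14 V, n = 1.
Overall: Au⁺(aq) + Cr²⁺(aq) → Au(s) + Cr³⁺(aq)
Q = [Cr³⁺] / ([Au⁺]·[Cr²⁺]); log Q = -3.376.
E = E° − (0.0592/n) log Q = +2.14 − (0.0592/1)(-3.376) = +2.340 V.

+2.340 V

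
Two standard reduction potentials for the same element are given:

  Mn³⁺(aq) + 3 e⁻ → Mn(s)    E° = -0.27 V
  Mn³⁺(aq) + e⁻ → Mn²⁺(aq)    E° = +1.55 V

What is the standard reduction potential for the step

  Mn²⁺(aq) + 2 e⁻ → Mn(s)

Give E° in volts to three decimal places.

-1.180 V

Sequential free energies add, so n₃E°₃ = n₁E°₁ + n₂E°₂.
With n₃ = 3, and the known step contributing 1×(+1.55) V, the unknown satisfies 2·E° = 3×(-0.27) − 1×(+1.55) = -2.360.
E° = -2.360 / 2 = -1.180 V.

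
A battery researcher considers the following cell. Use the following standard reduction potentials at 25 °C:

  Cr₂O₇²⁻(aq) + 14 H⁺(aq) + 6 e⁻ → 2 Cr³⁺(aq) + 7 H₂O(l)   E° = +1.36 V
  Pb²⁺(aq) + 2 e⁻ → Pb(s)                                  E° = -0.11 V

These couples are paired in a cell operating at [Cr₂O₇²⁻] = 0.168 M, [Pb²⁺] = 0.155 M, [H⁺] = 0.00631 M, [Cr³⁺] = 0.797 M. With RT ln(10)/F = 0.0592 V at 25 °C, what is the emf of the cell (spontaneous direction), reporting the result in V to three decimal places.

Cr₂O₇²⁻/Cr³⁺ is the cathode (higher E°), Pb²⁺/Pb the anode: E°cell = +1.36 − (-0.11) = +1.47 V, n = 6.
Overall: Cr₂O₇²⁻(aq) + 14 H⁺(aq) + 3 Pb(s) → 2 Cr³⁺(aq) + 7 H₂O(l) + 3 Pb²⁺(aq)
Q = [Cr³⁺]^2·[Pb²⁺]^3 / ([Cr₂O₇²⁻]·[H⁺]^14); log Q = 28.948.
E = E° − (0.0592/n) log Q = +1.47 − (0.0592/6)(28.948) = +1.184 V.

+1.184 V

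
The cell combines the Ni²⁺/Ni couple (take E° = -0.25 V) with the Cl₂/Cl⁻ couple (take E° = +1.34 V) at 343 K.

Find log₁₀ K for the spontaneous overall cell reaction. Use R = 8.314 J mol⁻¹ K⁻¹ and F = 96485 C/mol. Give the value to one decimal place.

46.7

Cathode: Cl₂/Cl⁻; anode: Ni²⁺/Ni. E°cell = (+1.34) − (-0.25) = +1.59 V, with n = 2.
ΔG° = −nFE° = −RT ln K, so ln K = nFE°/(RT) = (2)(96485)(+1.59) / ((8.314)(343)) = 107.593.
log₁₀ K = 107.593 / ln 10 = 46.7.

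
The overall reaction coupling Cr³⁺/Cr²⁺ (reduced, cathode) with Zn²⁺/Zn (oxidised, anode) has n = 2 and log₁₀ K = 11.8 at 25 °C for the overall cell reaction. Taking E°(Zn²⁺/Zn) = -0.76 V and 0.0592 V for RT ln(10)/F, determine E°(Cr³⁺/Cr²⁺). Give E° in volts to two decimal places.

E°cell = (0.0592/n)·log K = (0.0592/2)(11.8) = +0.349 V.
Since Cr³⁺/Cr²⁺ is the cathode and Zn²⁺/Zn the anode, E°cell = E°(Cr³⁺/Cr²⁺) − E°(Zn²⁺/Zn).
So E°(Cr³⁺/Cr²⁺) = E°cell + E°(Zn²⁺/Zn) = +0.349 + (-0.76) = -0.41 V.

-0.41 V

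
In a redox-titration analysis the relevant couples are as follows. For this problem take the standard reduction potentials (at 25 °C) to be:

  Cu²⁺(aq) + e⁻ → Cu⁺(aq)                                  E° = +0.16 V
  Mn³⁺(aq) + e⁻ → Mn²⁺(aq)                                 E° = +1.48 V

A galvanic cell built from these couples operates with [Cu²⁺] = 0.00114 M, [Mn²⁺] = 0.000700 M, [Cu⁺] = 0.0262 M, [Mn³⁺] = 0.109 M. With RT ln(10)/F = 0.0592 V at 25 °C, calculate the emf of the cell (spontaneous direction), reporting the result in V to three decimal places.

+1.530 V

Mn³⁺/Mn²⁺ is the cathode (higher E°), Cu²⁺/Cu⁺ the anode: E°cell = +1.48 − (+0.16) = +1.32 V, n = 1.
Overall: Mn³⁺(aq) + Cu⁺(aq) → Mn²⁺(aq) + Cu²⁺(aq)
Q = [Mn²⁺]·[Cu²⁺] / ([Mn³⁺]·[Cu⁺]); log Q = -3.554.
E = E° − (0.0592/n) log Q = +1.32 − (0.0592/1)(-3.554) = +1.530 V.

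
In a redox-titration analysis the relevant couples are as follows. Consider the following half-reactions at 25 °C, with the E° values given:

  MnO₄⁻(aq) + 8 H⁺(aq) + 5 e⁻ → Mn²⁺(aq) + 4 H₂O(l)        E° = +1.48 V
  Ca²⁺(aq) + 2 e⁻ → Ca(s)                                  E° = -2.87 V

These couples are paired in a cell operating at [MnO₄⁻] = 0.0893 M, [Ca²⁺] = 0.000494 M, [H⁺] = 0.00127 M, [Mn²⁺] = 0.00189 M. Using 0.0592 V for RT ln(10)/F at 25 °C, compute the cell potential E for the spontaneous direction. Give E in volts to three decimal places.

+4.193 V

MnO₄⁻/Mn²⁺ is the cathode (higher E°), Ca²⁺/Ca the anode: E°cell = +1.48 − (-2.87) = +4.35 V, n = 10.
Overall: 2 MnO₄⁻(aq) + 16 H⁺(aq) + 5 Ca(s) → 2 Mn²⁺(aq) + 8 H₂O(l) + 5 Ca²⁺(aq)
Q = [Mn²⁺]^2·[Ca²⁺]^5 / ([MnO₄⁻]^2·[H⁺]^16); log Q = 26.459.
E = E° − (0.0592/n) log Q = +4.35 − (0.0592/10)(26.459) = +4.193 V.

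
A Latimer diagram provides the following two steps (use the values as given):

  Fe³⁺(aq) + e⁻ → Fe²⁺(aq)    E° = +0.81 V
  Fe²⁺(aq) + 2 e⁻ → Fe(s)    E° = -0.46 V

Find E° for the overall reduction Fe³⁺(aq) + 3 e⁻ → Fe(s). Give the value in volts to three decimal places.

-0.037 V

Standard free energies of sequential steps add: ΔG°₃ = ΔG°₁ + ΔG°₂, so n₃E°₃ = n₁E°₁ + n₂E°₂.
E°₃ = (1×+0.81 + 2×-0.46) / 3 = (-0.110) / 3 = -0.037 V.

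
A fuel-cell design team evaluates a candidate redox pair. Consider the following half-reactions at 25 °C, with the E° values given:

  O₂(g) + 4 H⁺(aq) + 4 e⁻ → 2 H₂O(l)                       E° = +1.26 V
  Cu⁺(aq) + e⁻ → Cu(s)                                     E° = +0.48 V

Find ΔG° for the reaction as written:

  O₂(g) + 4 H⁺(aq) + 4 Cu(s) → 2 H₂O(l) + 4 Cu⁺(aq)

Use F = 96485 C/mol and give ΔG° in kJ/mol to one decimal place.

As written, O₂/H₂O is reduced (cathode) and Cu⁺/Cu is oxidised (anode), so E°cell = (+1.26) − (+0.48) = +0.78 V.
Balancing electrons gives n = 4.
ΔG° = −nFE° = −(4)(96485)(+0.78) = -301,033 J = -301.0 kJ/mol.

-301.0 kJ/mol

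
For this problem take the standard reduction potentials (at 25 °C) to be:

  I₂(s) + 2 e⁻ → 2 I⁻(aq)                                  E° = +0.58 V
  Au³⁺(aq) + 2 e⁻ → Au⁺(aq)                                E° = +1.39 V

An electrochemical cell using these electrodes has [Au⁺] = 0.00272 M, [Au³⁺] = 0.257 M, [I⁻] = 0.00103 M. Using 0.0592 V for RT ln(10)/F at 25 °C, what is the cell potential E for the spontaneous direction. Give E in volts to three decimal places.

+0.692 V

Au³⁺/Au⁺ is the cathode (higher E°), I₂/I⁻ the anode: E°cell = +1.39 − (+0.58) = +0.81 V, n = 2.
Overall: Au³⁺(aq) + 2 I⁻(aq) → Au⁺(aq) + I₂(s)
Q = [Au⁺] / ([Au³⁺]·[I⁻]^2); log Q = 3.999.
E = E° − (0.0592/n) log Q = +0.81 − (0.0592/2)(3.999) = +0.692 V.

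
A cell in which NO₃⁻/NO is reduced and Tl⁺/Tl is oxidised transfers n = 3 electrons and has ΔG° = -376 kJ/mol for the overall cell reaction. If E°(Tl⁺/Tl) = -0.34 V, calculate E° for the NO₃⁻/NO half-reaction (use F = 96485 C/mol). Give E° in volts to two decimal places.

+0.96 V

E°cell = −ΔG°/(nF) = −(-376×10³)/((3)(96485)) = +1.299 V.
Since NO₃⁻/NO is the cathode and Tl⁺/Tl the anode, E°cell = E°(NO₃⁻/NO) − E°(Tl⁺/Tl).
So E°(NO₃⁻/NO) = E°cell + E°(Tl⁺/Tl) = +1.299 + (-0.34) = +0.96 V.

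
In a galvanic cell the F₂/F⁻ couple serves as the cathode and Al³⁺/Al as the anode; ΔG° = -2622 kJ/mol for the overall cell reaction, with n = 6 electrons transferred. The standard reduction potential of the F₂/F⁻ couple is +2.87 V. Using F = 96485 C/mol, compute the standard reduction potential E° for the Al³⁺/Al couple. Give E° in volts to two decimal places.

E°cell = −ΔG°/(nF) = −(-2622×10³)/((6)(96485)) = +4.529 V.
Since F₂/F⁻ is the cathode and Al³⁺/Al the anode, E°cell = E°(F₂/F⁻) − E°(Al³⁺/Al).
So E°(Al³⁺/Al) = E°(F₂/F⁻) − E°cell = (+2.87) − (+4.529) = -1.66 V.

-1.66 V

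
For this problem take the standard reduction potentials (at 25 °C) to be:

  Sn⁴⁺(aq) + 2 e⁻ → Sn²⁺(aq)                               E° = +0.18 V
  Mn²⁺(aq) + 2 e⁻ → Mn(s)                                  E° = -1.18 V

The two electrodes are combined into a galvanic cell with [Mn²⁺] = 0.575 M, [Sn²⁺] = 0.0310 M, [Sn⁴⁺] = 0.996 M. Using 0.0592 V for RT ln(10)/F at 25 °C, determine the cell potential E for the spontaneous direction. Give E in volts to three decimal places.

+1.412 V

Sn⁴⁺/Sn²⁺ is the cathode (higher E°), Mn²⁺/Mn the anode: E°cell = +0.18 − (-1.18) = +1.36 V, n = 2.
Overall: Sn⁴⁺(aq) + Mn(s) → Sn²⁺(aq) + Mn²⁺(aq)
Q = [Sn²⁺]·[Mn²⁺] / ([Sn⁴⁺]); log Q = -1.747.
E = E° − (0.0592/n) log Q = +1.36 − (0.0592/2)(-1.747) = +1.412 V.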